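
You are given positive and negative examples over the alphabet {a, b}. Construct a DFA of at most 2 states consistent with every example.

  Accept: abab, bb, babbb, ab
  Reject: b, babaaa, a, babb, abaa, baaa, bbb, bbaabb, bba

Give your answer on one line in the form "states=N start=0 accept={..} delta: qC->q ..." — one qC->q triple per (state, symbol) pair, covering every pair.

states=2 start=0 accept={0} delta: 0a->1 0b->1 1a->1 1b->0

Grow the machine one transition at a time. Run the examples from 0; the earliest place one falls off (shortest prefix, ties alphabetical) gets sent to the lowest-numbered state that keeps every Accept/Reject pair distinguishable — a pair clashes when both reach the same state with identical unread suffix — and to a fresh state only if none does.
a: 0a undefined. 0a->0: no, ab/b meet in 0 with "b" left. Open state 1: 0a->1.
b: 0b undefined. 0b->0: no, bb/b meet in 0. 0b->1: ok.
ab: 1b undefined. 1b->0: ok.
ba: 1a undefined. 1a->0: no, abab/babaaa meet in 0. 1a->1: ok.
All examples now run through 2 states with every (state, symbol) defined. Accept strings end in {0}, Reject strings end in {1}; accept={0}.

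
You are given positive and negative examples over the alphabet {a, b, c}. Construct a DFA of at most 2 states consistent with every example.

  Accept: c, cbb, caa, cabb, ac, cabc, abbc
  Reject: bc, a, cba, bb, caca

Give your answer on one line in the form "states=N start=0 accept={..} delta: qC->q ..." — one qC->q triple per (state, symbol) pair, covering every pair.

State merging on the prefix tree: take the shortest (then alphabetical) example prefix whose next move is undefined and point that move at state 0, else 1, else 2, ...; a target is out if some Accept/Reject pair would then sit in one state with the same input left (inseparable). If every existing state is out, open a new one.
a: 0a undefined. 0a->0: ok.
b: 0b undefined. 0b->0: no, c/bc meet in 0 with "c" left. Open state 1: 0b->1.
c: 0c undefined. 0c->0: no, c/a meet in 0. 0c->1: ok.
bb: 1b undefined. 1b->0: ok.
bc: 1c undefined. 1c->0: ok.
ca: 1a undefined. 1a->0: no, caa/bc meet in 0. 1a->1: ok.
All examples now run through 2 states with every (state, symbol) defined. Accept strings end in {1}, Reject strings end in {0}; accept={1}.

states=2 start=0 accept={1} delta: 0a->0 0b->1 0c->1 1a->1 1b->0 1c->0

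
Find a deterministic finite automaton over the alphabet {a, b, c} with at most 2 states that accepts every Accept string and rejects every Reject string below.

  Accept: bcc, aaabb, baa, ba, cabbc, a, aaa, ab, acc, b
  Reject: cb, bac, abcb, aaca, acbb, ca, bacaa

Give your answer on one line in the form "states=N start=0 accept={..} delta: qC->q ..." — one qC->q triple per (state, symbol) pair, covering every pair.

states=2 start=0 accept={0} delta: 0a->0 0b->0 0c->1 1a->1 1b->1 1c->0

Grow the machine one transition at a time. Run the examples from 0; the earliest place one falls off (shortest prefix, ties alphabetical) gets sent to the lowest-numbered state that keeps every Accept/Reject pair distinguishable — a pair clashes when both reach the same state with identical unread suffix — and to a fresh state only if none does.
a: 0a undefined. 0a->0: ok.
b: 0b undefined. 0b->0: ok.
c: 0c undefined. 0c->0: no, bcc/cb meet in 0. Open state 1: 0c->1.
ca: 1a undefined. 1a->0: no, aaabb/aaca meet in 0. 1a->1: ok.
cb: 1b undefined. 1b->0: no, aaabb/cb meet in 0. 1b->1: ok.
acc: 1c undefined. 1c->0: ok.
All examples now run through 2 states with every (state, symbol) defined. Accept strings end in {0}, Reject strings end in {1}; accept={0}.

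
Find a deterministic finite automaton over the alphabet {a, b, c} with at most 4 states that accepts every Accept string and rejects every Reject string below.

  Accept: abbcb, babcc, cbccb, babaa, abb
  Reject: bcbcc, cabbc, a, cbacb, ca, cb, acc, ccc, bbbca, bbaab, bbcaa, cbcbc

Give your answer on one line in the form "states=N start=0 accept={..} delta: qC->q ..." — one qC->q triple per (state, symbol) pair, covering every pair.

states=3 start=0 accept={2} delta: 0a->0 0b->1 0c->0 1a->1 1b->2 1c->2 2a->2 2b->0 2c->1

State merging on the prefix tree: take the shortest (then alphabetical) example prefix whose next move is undefined and point that move at state 0, else 1, else 2, ...; a target is out if some Accept/Reject pair would then sit in one state with the same input left (inseparable). If every existing state is out, open a new one.
a: 0a undefined. 0a->0: ok.
b: 0b undefined. 0b->0: no, abbcb/cb meet in 0 with "cb" left. Open state 1: 0b->1.
c: 0c undefined. 0c->0: ok.
ba: 1a undefined. 1a->0: no, babaa/a meet in 0. 1a->1: ok.
bb: 1b undefined. 1b->0: no, abbcb/cb meet in 1. 1b->1: no, abbcb/cbacb meet in 1 with "cb" left. Open state 2: 1b->2.
bc: 1c undefined. 1c->0: no, cbccb/cbacb meet in 1. 1c->1: no, babcc/bcbcc meet in 2 with "cc" left. 1c->2: ok.
bba: 2a undefined. 2a->0: no, babaa/a meet in 0. 2a->1: no, babaa/cb meet in 1. 2a->2: ok.
bbb: 2b undefined. 2b->0: ok.
bbc: 2c undefined. 2c->0: no, abbcb/cb meet in 1. 2c->1: ok.
All examples now run through 3 states with every (state, symbol) defined. Accept strings end in {2}, Reject strings end in {0,1}; accept={2}.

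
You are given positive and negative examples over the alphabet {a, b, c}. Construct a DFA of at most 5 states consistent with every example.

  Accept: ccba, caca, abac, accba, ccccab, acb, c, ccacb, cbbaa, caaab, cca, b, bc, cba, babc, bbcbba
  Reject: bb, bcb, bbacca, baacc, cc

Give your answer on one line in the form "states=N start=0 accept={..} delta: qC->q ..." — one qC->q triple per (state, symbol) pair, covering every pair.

states=5 start=0 accept={0,1,2} delta: 0a->0 0b->1 0c->2 1a->0 1b->3 1c->1 2a->0 2b->0 2c->3 3a->2 3b->0 3c->4 4a->3 4b->0 4c->0

Fold the examples into a partial DFA from state 0: repeatedly fix the first undefined (state, symbol) met by the shortest-then-alphabetical prefix, trying targets in increasing order and rejecting any under which an Accept and a Reject string meet in one state with the same remainder; add a state when all current targets are rejected. Accepting states are where Accept strings end.
a: 0a undefined. 0a->0: ok.
b: 0b undefined. 0b->0: no, acb/bcb meet in 0 with "cb" left. Open state 1: 0b->1.
c: 0c undefined. 0c->0: no, caca/cc meet in 0. 0c->1: no, acb/bb meet in 1 with "b" left. Open state 2: 0c->2.
ba: 1a undefined. 1a->0: ok.
bb: 1b undefined. 1b->0: no, cca/bbacca meet in 2 with "ca" left. 1b->1: no, cca/bbacca meet in 2 with "ca" left. 1b->2: no, abac/bb meet in 2. Open state 3: 1b->3.
bc: 1c undefined. 1c->0: no, b/bcb meet in 1. 1c->1: ok.
ca: 2a undefined. 2a->0: ok.
cb: 2b undefined. 2b->0: ok.
cc: 2c undefined. 2c->0: no, ccba/baacc meet in 0. 2c->1: no, ccccab/baacc meet in 1. 2c->2: no, abac/baacc meet in 2. 2c->3: ok.
bba: 3a undefined. 3a->0: no, caca/bbacca meet in 0. 3a->1: no, caca/bbacca meet in 0. 3a->2: ok.
bbc: 3c undefined. 3c->0: no, caca/bbacca meet in 0. 3c->1: no, caca/bbacca meet in 0. 3c->2: no, caca/bbacca meet in 0. 3c->3: no, abac/bbacca meet in 2. Open state 4: 3c->4.
ccb: 3b undefined. 3b->0: ok.
bbcb: 4b undefined. 4b->0: ok.
cccc: 4c undefined. 4c->0: ok.
bbacca: 4a undefined. 4a->0: no, ccba/bbacca meet in 0. 4a->1: no, ccccab/bbacca meet in 1. 4a->2: no, abac/bbacca meet in 2. 4a->3: ok.
All examples now run through 5 states with every (state, symbol) defined. Accept strings end in {0,1,2}, Reject strings end in {3}; accept={0,1,2}.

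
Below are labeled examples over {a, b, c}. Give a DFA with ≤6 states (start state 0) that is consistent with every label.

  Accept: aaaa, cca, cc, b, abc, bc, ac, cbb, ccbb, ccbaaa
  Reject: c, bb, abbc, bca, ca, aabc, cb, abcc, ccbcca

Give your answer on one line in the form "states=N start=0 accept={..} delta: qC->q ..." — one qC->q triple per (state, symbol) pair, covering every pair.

states=5 start=0 accept={1,3} delta: 0a->1 0b->1 0c->2 1a->2 1b->2 1c->1 2a->0 2b->0 2c->3 3a->1 3b->4 3c->0 4a->2 4b->1 4c->0

Grow the machine one transition at a time. Run the examples from 0; the earliest place one falls off (shortest prefix, ties alphabetical) gets sent to the lowest-numbered state that keeps every Accept/Reject pair distinguishable — a pair clashes when both reach the same state with identical unread suffix — and to a fresh state only if none does.
a: 0a undefined. 0a->0: no, abc/aabc meet in 0 with "bc" left. Open state 1: 0a->1.
b: 0b undefined. 0b->0: no, b/bb meet in 0. 0b->1: ok.
c: 0c undefined. 0c->0: no, cca/ca meet in 1. 0c->1: no, cca/bca meet in 1 with "ca" left. Open state 2: 0c->2.
aa: 1a undefined. 1a->0: no, bc/aabc meet in 1 with "c" left. 1a->1: no, abc/aabc meet in 1 with "bc" left. 1a->2: ok.
ab: 1b undefined. 1b->0: no, cc/abcc meet in 2 with "c" left. 1b->1: no, b/bb meet in 1. 1b->2: ok.
ac: 1c undefined. 1c->0: no, b/bca meet in 1. 1c->1: ok.
ca: 2a undefined. 2a->0: ok.
cb: 2b undefined. 2b->0: ok.
cc: 2c undefined. 2c->0: no, cc/ca meet in 0. 2c->1: no, aaaa/abcc meet in 1. 2c->2: no, cca/ca meet in 0. Open state 3: 2c->3.
cca: 3a undefined. 3a->0: no, cca/ca meet in 0. 3a->1: ok.
ccb: 3b undefined. 3b->0: no, aaaa/ccbcca meet in 1. 3b->1: no, ccbb/c meet in 2. 3b->2: no, ccbb/ca meet in 0. 3b->3: no, ccbaaa/ca meet in 0. Open state 4: 3b->4.
abcc: 3c undefined. 3c->0: ok.
ccba: 4a undefined. 4a->0: no, ccbaaa/c meet in 2. 4a->1: no, ccbaaa/ca meet in 0. 4a->2: ok.
ccbb: 4b undefined. 4b->0: no, ccbb/ca meet in 0. 4b->1: ok.
ccbc: 4c undefined. 4c->0: ok.
All examples now run through 5 states with every (state, symbol) defined. Accept strings end in {1,3}, Reject strings end in {0,2}; accept={1,3}.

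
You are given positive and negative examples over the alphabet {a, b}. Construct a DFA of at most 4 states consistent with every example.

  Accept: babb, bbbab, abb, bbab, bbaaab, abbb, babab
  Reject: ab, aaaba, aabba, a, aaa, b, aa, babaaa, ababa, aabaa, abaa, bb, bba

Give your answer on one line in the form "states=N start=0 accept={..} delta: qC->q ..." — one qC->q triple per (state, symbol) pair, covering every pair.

states=4 start=0 accept={0,3} delta: 0a->1 0b->1 1a->1 1b->2 2a->2 2b->3 3a->2 3b->0

Grow the machine one transition at a time. Run the examples from 0; the earliest place one falls off (shortest prefix, ties alphabetical) gets sent to the lowest-numbered state that keeps every Accept/Reject pair distinguishable — a pair clashes when both reach the same state with identical unread suffix — and to a fresh state only if none does.
a: 0a undefined. 0a->0: no, abb/bb meet in 0 with "bb" left. Open state 1: 0a->1.
b: 0b undefined. 0b->0: no, bbbab/ab meet in 1 with "b" left. 0b->1: ok.
aa: 1a undefined. 1a->0: no, babb/ab meet in 1 with "b" left. 1a->1: ok.
ab: 1b undefined. 1b->0: no, babb/aaaba meet in 1. 1b->1: no, babb/ab meet in 1. Open state 2: 1b->2.
aba: 2a undefined. 2a->0: no, bbab/a meet in 1. 2a->1: no, bbab/ab meet in 2. 2a->2: ok.
abb: 2b undefined. 2b->0: no, bbbab/ab meet in 2. 2b->1: no, babb/aabba meet in 1. 2b->2: no, babb/ab meet in 2. Open state 3: 2b->3.
abbb: 3b undefined. 3b->0: ok.
bbba: 3a undefined. 3a->0: no, bbbab/a meet in 1. 3a->1: no, bbbab/ab meet in 2. 3a->2: ok.
All examples now run through 4 states with every (state, symbol) defined. Accept strings end in {0,3}, Reject strings end in {1,2}; accept={0,3}.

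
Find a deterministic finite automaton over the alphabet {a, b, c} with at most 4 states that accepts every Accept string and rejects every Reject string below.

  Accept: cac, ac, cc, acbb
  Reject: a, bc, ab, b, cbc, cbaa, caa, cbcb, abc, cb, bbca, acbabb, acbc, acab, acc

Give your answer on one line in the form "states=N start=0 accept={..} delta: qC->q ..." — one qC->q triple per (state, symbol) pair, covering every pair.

states=3 start=0 accept={2} delta: 0a->1 0b->0 0c->1 1a->1 1b->0 1c->2 2a->0 2b->2 2c->0

Grow the machine one transition at a time. Run the examples from 0; the earliest place one falls off (shortest prefix, ties alphabetical) gets sent to the lowest-numbered state that keeps every Accept/Reject pair distinguishable — a pair clashes when both reach the same state with identical unread suffix — and to a fresh state only if none does.
a: 0a undefined. 0a->0: no, cc/acc meet in 0 with "cc" left. Open state 1: 0a->1.
b: 0b undefined. 0b->0: ok.
c: 0c undefined. 0c->0: no, cc/bc meet in 0. 0c->1: ok.
ab: 1b undefined. 1b->0: ok.
ac: 1c undefined. 1c->0: no, ac/ab meet in 0. 1c->1: no, ac/a meet in 1. Open state 2: 1c->2.
ca: 1a undefined. 1a->0: no, cac/a meet in 1. 1a->1: ok.
aca: 2a undefined. 2a->0: ok.
acb: 2b undefined. 2b->0: no, acbb/ab meet in 0. 2b->1: no, cac/acbc meet in 2. 2b->2: ok.
acc: 2c undefined. 2c->0: ok.
All examples now run through 3 states with every (state, symbol) defined. Accept strings end in {2}, Reject strings end in {0,1}; accept={2}.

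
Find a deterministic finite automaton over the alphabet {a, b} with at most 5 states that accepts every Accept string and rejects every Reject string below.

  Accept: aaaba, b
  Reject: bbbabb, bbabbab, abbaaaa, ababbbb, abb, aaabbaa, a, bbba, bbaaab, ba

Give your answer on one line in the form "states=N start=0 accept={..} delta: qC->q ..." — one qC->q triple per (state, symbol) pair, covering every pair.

states=4 start=0 accept={0,3} delta: 0a->1 0b->0 1a->0 1b->2 2a->3 2b->2 3a->1 3b->1

Fold the examples into a partial DFA from state 0: repeatedly fix the first undefined (state, symbol) met by the shortest-then-alphabetical prefix, trying targets in increasing order and rejecting any under which an Accept and a Reject string meet in one state with the same remainder; add a state when all current targets are rejected. Accepting states are where Accept strings end.
a: 0a undefined. 0a->0: no, aaaba/ba meet in 0 with "ba" left. Open state 1: 0a->1.
b: 0b undefined. 0b->0: ok.
aa: 1a undefined. 1a->0: ok.
ab: 1b undefined. 1b->0: no, aaaba/a meet in 1. 1b->1: no, aaaba/bbabbab meet in 0. Open state 2: 1b->2.
aba: 2a undefined. 2a->0: no, aaaba/ababbbb meet in 0. 2a->1: no, aaaba/a meet in 1. 2a->2: no, aaaba/bbaaab meet in 2. Open state 3: 2a->3.
abb: 2b undefined. 2b->0: no, b/bbbabb meet in 0. 2b->1: no, b/bbabbab meet in 0. 2b->2: ok.
abab: 3b undefined. 3b->0: no, b/bbabbab meet in 0. 3b->1: ok.
abbaa: 3a undefined. 3a->0: no, b/abbaaaa meet in 0. 3a->1: ok.
All examples now run through 4 states with every (state, symbol) defined. Accept strings end in {0,3}, Reject strings end in {1,2}; accept={0,3}.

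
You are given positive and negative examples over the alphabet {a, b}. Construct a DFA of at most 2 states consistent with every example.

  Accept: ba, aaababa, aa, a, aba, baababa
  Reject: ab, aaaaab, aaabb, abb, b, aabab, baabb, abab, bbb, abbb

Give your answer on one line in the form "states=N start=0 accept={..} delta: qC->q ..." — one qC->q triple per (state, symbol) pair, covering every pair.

Fold the examples into a partial DFA from state 0: repeatedly fix the first undefined (state, symbol) met by the shortest-then-alphabetical prefix, trying targets in increasing order and rejecting any under which an Accept and a Reject string meet in one state with the same remainder; add a state when all current targets are rejected. Accepting states are where Accept strings end.
a: 0a undefined. 0a->0: ok.
b: 0b undefined. 0b->0: no, ba/ab meet in 0. Open state 1: 0b->1.
ba: 1a undefined. 1a->0: ok.
bb: 1b undefined. 1b->0: no, ba/aaabb meet in 0. 1b->1: ok.
All examples now run through 2 states with every (state, symbol) defined. Accept strings end in {0}, Reject strings end in {1}; accept={0}.

states=2 start=0 accept={0} delta: 0a->0 0b->1 1a->0 1b->1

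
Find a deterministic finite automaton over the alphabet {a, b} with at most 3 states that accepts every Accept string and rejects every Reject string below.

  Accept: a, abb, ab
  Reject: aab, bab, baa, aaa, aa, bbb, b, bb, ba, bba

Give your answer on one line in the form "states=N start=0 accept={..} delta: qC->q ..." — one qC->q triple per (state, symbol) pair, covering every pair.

Grow the machine one transition at a time. Run the examples from 0; the earliest place one falls off (shortest prefix, ties alphabetical) gets sent to the lowest-numbered state that keeps every Accept/Reject pair distinguishable — a pair clashes when both reach the same state with identical unread suffix — and to a fresh state only if none does.
a: 0a undefined. 0a->0: no, a/aaa meet in 0. Open state 1: 0a->1.
b: 0b undefined. 0b->0: no, a/ba meet in 1. 0b->1: no, a/b meet in 1. Open state 2: 0b->2.
aa: 1a undefined. 1a->0: no, a/aaa meet in 1. 1a->1: no, a/aaa meet in 1. 1a->2: ok.
ab: 1b undefined. 1b->0: no, abb/aa meet in 2. 1b->1: ok.
ba: 2a undefined. 2a->0: no, a/baa meet in 1. 2a->1: no, a/bab meet in 1. 2a->2: ok.
bb: 2b undefined. 2b->0: no, a/bba meet in 1. 2b->1: no, a/aab meet in 1. 2b->2: ok.
All examples now run through 3 states with every (state, symbol) defined. Accept strings end in {1}, Reject strings end in {2}; accept={1}.

states=3 start=0 accept={1} delta: 0a->1 0b->2 1a->2 1b->1 2a->2 2b->2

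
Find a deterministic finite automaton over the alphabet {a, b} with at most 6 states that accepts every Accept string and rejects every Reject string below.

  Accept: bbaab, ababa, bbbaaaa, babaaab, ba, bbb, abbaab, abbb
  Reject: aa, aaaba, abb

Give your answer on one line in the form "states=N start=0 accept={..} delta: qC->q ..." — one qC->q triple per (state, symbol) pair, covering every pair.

states=4 start=0 accept={0,1} delta: 0a->1 0b->0 1a->2 1b->3 2a->3 2b->0 3a->0 3b->2

State merging on the prefix tree: take the shortest (then alphabetical) example prefix whose next move is undefined and point that move at state 0, else 1, else 2, ...; a target is out if some Accept/Reject pair would then sit in one state with the same input left (inseparable). If every existing state is out, open a new one.
a: 0a undefined. 0a->0: no, ba/aaaba meet in 0 with "ba" left. Open state 1: 0a->1.
b: 0b undefined. 0b->0: ok.
aa: 1a undefined. 1a->0: no, bbaab/aa meet in 0. 1a->1: no, bbbaaaa/aa meet in 1. Open state 2: 1a->2.
ab: 1b undefined. 1b->0: no, bbb/abb meet in 0. 1b->1: no, ba/abb meet in 1. 1b->2: no, bbaab/abb meet in 2 with "b" left. Open state 3: 1b->3.
aaa: 2a undefined. 2a->0: no, bbbaaaa/aaaba meet in 1. 2a->1: no, bbbaaaa/aa meet in 2. 2a->2: no, bbbaaaa/aa meet in 2. 2a->3: ok.
aba: 3a undefined. 3a->0: ok.
abb: 3b undefined. 3b->0: no, ababa/aaaba meet in 1. 3b->1: no, ababa/abb meet in 1. 3b->2: ok.
abbb: 2b undefined. 2b->0: ok.
All examples now run through 4 states with every (state, symbol) defined. Accept strings end in {0,1}, Reject strings end in {2,3}; accept={0,1}.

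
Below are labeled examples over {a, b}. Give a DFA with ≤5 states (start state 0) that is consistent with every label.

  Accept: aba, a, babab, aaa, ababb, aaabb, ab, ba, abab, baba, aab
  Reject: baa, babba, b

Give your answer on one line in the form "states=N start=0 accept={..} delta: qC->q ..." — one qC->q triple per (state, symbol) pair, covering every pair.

State merging on the prefix tree: take the shortest (then alphabetical) example prefix whose next move is undefined and point that move at state 0, else 1, else 2, ...; a target is out if some Accept/Reject pair would then sit in one state with the same input left (inseparable). If every existing state is out, open a new one.
a: 0a undefined. 0a->0: no, ab/b meet in 0 with "b" left. Open state 1: 0a->1.
b: 0b undefined. 0b->0: ok.
aa: 1a undefined. 1a->0: no, aab/baa meet in 0. 1a->1: no, a/baa meet in 1. Open state 2: 1a->2.
ab: 1b undefined. 1b->0: no, aba/babba meet in 1. 1b->1: no, aba/baa meet in 2. 1b->2: no, ab/baa meet in 2. Open state 3: 1b->3.
aaa: 2a undefined. 2a->0: no, aaa/b meet in 0. 2a->1: ok.
aab: 2b undefined. 2b->0: no, aab/b meet in 0. 2b->1: ok.
aba: 3a undefined. 3a->0: no, aba/b meet in 0. 3a->1: ok.
babb: 3b undefined. 3b->0: no, aba/babba meet in 1. 3b->1: ok.
All examples now run through 4 states with every (state, symbol) defined. Accept strings end in {1,3}, Reject strings end in {0,2}; accept={1,3}.

states=4 start=0 accept={1,3} delta: 0a->1 0b->0 1a->2 1b->3 2a->1 2b->1 3a->1 3b->1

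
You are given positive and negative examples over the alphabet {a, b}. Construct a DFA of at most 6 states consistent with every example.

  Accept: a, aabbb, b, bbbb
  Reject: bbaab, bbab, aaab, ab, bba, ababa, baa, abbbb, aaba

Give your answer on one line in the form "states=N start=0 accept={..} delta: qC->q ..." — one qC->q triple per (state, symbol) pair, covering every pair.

states=4 start=0 accept={1} delta: 0a->1 0b->1 1a->2 1b->3 2a->2 2b->3 3a->2 3b->0

State merging on the prefix tree: take the shortest (then alphabetical) example prefix whose next move is undefined and point that move at state 0, else 1, else 2, ...; a target is out if some Accept/Reject pair would then sit in one state with the same input left (inseparable). If every existing state is out, open a new one.
a: 0a undefined. 0a->0: no, b/aaab meet in 0 with "b" left. Open state 1: 0a->1.
b: 0b undefined. 0b->0: no, a/bba meet in 1. 0b->1: ok.
aa: 1a undefined. 1a->0: no, a/baa meet in 1. 1a->1: no, a/baa meet in 1. Open state 2: 1a->2.
ab: 1b undefined. 1b->0: no, a/bba meet in 1. 1b->1: no, a/ab meet in 1. 1b->2: no, aabbb/abbbb meet in 2 with "bbb" left. Open state 3: 1b->3.
aaa: 2a undefined. 2a->0: no, a/aaab meet in 1. 2a->1: no, a/baa meet in 1. 2a->2: ok.
aab: 2b undefined. 2b->0: no, a/aaba meet in 1. 2b->1: no, a/aaab meet in 1. 2b->2: no, aabbb/aaab meet in 2. 2b->3: ok.
aba: 3a undefined. 3a->0: no, a/bbab meet in 1. 3a->1: no, a/bba meet in 1. 3a->2: ok.
abb: 3b undefined. 3b->0: ok.
All examples now run through 4 states with every (state, symbol) defined. Accept strings end in {1}, Reject strings end in {2,3}; accept={1}.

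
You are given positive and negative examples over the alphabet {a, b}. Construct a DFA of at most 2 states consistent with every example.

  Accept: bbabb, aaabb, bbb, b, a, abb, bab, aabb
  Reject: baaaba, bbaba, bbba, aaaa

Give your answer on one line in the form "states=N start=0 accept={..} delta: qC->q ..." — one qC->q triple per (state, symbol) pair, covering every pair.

State merging on the prefix tree: take the shortest (then alphabetical) example prefix whose next move is undefined and point that move at state 0, else 1, else 2, ...; a target is out if some Accept/Reject pair would then sit in one state with the same input left (inseparable). If every existing state is out, open a new one.
a: 0a undefined. 0a->0: no, a/aaaa meet in 0. Open state 1: 0a->1.
b: 0b undefined. 0b->0: no, a/bbba meet in 1. 0b->1: ok.
aa: 1a undefined. 1a->0: ok.
ab: 1b undefined. 1b->0: no, bbabb/bbaba meet in 1. 1b->1: ok.
All examples now run through 2 states with every (state, symbol) defined. Accept strings end in {1}, Reject strings end in {0}; accept={1}.

states=2 start=0 accept={1} delta: 0a->1 0b->1 1a->0 1b->1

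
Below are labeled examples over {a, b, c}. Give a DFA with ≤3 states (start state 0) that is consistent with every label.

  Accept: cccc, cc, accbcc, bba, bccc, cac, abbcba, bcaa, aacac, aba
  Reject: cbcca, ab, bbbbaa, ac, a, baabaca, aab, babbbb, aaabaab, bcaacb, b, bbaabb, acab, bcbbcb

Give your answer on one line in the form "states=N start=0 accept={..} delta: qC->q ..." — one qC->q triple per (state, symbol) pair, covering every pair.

states=3 start=0 accept={2} delta: 0a->0 0b->1 0c->1 1a->2 1b->1 1c->2 2a->1 2b->1 2c->2

Grow the machine one transition at a time. Run the examples from 0; the earliest place one falls off (shortest prefix, ties alphabetical) gets sent to the lowest-numbered state that keeps every Accept/Reject pair distinguishable — a pair clashes when both reach the same state with identical unread suffix — and to a fresh state only if none does.
a: 0a undefined. 0a->0: ok.
b: 0b undefined. 0b->0: no, bba/ab meet in 0. Open state 1: 0b->1.
c: 0c undefined. 0c->0: no, cccc/ac meet in 0. 0c->1: ok.
ba: 1a undefined. 1a->0: no, cac/ab meet in 1. 1a->1: no, aba/ab meet in 1. Open state 2: 1a->2.
bb: 1b undefined. 1b->0: no, bba/bbbbaa meet in 0. 1b->1: ok.
bc: 1c undefined. 1c->0: no, cccc/a meet in 0. 1c->1: no, cccc/ab meet in 1. 1c->2: ok.
baa: 2a undefined. 2a->0: no, bcaa/bbbbaa meet in 0. 2a->1: ok.
bab: 2b undefined. 2b->0: no, abbcba/a meet in 0. 2b->1: ok.
bcc: 2c undefined. 2c->0: no, cccc/ab meet in 1. 2c->1: no, cccc/cbcca meet in 2. 2c->2: ok.
All examples now run through 3 states with every (state, symbol) defined. Accept strings end in {2}, Reject strings end in {0,1}; accept={2}.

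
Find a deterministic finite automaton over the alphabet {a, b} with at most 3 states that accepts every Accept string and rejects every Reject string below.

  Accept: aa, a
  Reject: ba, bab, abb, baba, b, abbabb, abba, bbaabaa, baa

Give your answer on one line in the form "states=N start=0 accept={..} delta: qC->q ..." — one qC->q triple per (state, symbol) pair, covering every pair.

State merging on the prefix tree: take the shortest (then alphabetical) example prefix whose next move is undefined and point that move at state 0, else 1, else 2, ...; a target is out if some Accept/Reject pair would then sit in one state with the same input left (inseparable). If every existing state is out, open a new one.
a: 0a undefined. 0a->0: ok.
b: 0b undefined. 0b->0: no, aa/ba meet in 0. Open state 1: 0b->1.
ba: 1a undefined. 1a->0: no, aa/ba meet in 0. 1a->1: ok.
bb: 1b undefined. 1b->0: no, aa/bab meet in 0. 1b->1: ok.
All examples now run through 2 states with every (state, symbol) defined. Accept strings end in {0}, Reject strings end in {1}; accept={0}.

states=2 start=0 accept={0} delta: 0a->0 0b->1 1a->1 1b->1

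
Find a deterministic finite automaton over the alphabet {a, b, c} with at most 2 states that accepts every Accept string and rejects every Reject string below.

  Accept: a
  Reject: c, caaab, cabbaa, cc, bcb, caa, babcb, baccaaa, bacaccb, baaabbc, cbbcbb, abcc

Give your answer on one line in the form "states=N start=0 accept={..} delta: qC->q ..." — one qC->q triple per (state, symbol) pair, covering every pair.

State merging on the prefix tree: take the shortest (then alphabetical) example prefix whose next move is undefined and point that move at state 0, else 1, else 2, ...; a target is out if some Accept/Reject pair would then sit in one state with the same input left (inseparable). If every existing state is out, open a new one.
a: 0a undefined. 0a->0: ok.
b: 0b undefined. 0b->0: ok.
c: 0c undefined. 0c->0: no, a/c meet in 0. Open state 1: 0c->1.
ca: 1a undefined. 1a->0: no, a/caaab meet in 0. 1a->1: ok.
cb: 1b undefined. 1b->0: no, a/caaab meet in 0. 1b->1: ok.
cc: 1c undefined. 1c->0: no, a/cc meet in 0. 1c->1: ok.
All examples now run through 2 states with every (state, symbol) defined. Accept strings end in {0}, Reject strings end in {1}; accept={0}.

states=2 start=0 accept={0} delta: 0a->0 0b->0 0c->1 1a->1 1b->1 1c->1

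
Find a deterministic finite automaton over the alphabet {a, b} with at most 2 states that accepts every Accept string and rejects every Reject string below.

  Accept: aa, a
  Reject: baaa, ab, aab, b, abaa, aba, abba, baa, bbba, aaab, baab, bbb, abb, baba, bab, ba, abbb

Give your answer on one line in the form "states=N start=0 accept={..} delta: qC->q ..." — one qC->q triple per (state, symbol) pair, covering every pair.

states=2 start=0 accept={0} delta: 0a->0 0b->1 1a->1 1b->1

Grow the machine one transition at a time. Run the examples from 0; the earliest place one falls off (shortest prefix, ties alphabetical) gets sent to the lowest-numbered state that keeps every Accept/Reject pair distinguishable — a pair clashes when both reach the same state with identical unread suffix — and to a fresh state only if none does.
a: 0a undefined. 0a->0: ok.
b: 0b undefined. 0b->0: no, aa/baaa meet in 0. Open state 1: 0b->1.
ba: 1a undefined. 1a->0: no, aa/baaa meet in 0. 1a->1: ok.
bb: 1b undefined. 1b->0: no, aa/abba meet in 0. 1b->1: ok.
All examples now run through 2 states with every (state, symbol) defined. Accept strings end in {0}, Reject strings end in {1}; accept={0}.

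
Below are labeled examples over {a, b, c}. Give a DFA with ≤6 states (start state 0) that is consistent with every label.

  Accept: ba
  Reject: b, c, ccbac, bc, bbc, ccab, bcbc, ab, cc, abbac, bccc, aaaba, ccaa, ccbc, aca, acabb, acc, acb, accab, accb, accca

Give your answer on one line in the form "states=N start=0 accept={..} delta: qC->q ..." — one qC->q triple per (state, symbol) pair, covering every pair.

Fold the examples into a partial DFA from state 0: repeatedly fix the first undefined (state, symbol) met by the shortest-then-alphabetical prefix, trying targets in increasing order and rejecting any under which an Accept and a Reject string meet in one state with the same remainder; add a state when all current targets are rejected. Accepting states are where Accept strings end.
a: 0a undefined. 0a->0: no, ba/aaaba meet in 0 with "ba" left. Open state 1: 0a->1.
b: 0b undefined. 0b->0: ok.
c: 0c undefined. 0c->0: ok.
aa: 1a undefined. 1a->0: ok.
ab: 1b undefined. 1b->0: no, ba/aaaba meet in 1. 1b->1: no, ba/ccab meet in 1. Open state 2: 1b->2.
ac: 1c undefined. 1c->0: no, ba/aca meet in 1. 1c->1: no, ba/ccbac meet in 1. 1c->2: ok.
abb: 2b undefined. 2b->0: ok.
aca: 2a undefined. 2a->0: ok.
acc: 2c undefined. 2c->0: no, ba/accca meet in 1. 2c->1: no, ba/acc meet in 1. 2c->2: ok.
All examples now run through 3 states with every (state, symbol) defined. Accept strings end in {1}, Reject strings end in {0,2}; accept={1}.

states=3 start=0 accept={1} delta: 0a->1 0b->0 0c->0 1a->0 1b->2 1c->2 2a->0 2b->0 2c->2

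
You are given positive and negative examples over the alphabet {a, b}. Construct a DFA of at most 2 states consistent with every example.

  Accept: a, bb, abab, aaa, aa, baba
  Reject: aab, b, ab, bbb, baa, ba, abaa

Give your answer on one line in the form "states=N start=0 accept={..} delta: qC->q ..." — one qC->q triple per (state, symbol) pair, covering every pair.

states=2 start=0 accept={0} delta: 0a->0 0b->1 1a->1 1b->0

Fold the examples into a partial DFA from state 0: repeatedly fix the first undefined (state, symbol) met by the shortest-then-alphabetical prefix, trying targets in increasing order and rejecting any under which an Accept and a Reject string meet in one state with the same remainder; add a state when all current targets are rejected. Accepting states are where Accept strings end.
a: 0a undefined. 0a->0: ok.
b: 0b undefined. 0b->0: no, a/aab meet in 0. Open state 1: 0b->1.
ba: 1a undefined. 1a->0: no, a/baa meet in 0. 1a->1: ok.
bb: 1b undefined. 1b->0: ok.
All examples now run through 2 states with every (state, symbol) defined. Accept strings end in {0}, Reject strings end in {1}; accept={0}.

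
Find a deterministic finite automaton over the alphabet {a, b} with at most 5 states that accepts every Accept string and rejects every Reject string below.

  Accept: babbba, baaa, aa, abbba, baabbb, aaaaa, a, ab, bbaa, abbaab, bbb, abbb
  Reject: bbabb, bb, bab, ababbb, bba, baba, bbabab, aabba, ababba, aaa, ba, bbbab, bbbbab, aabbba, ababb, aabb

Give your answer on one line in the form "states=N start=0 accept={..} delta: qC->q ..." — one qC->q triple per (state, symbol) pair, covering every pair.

states=5 start=0 accept={1,3} delta: 0a->1 0b->2 1a->3 1b->1 2a->0 2b->4 3a->4 3b->0 4a->0 4b->1

Grow the machine one transition at a time. Run the examples from 0; the earliest place one falls off (shortest prefix, ties alphabetical) gets sent to the lowest-numbered state that keeps every Accept/Reject pair distinguishable — a pair clashes when both reach the same state with identical unread suffix — and to a fresh state only if none does.
a: 0a undefined. 0a->0: no, aa/aaa meet in 0. Open state 1: 0a->1.
b: 0b undefined. 0b->0: no, baaa/aaa meet in 1 with "aa" left. 0b->1: no, babbba/aabbba meet in 1 with "abbba" left. Open state 2: 0b->2.
aa: 1a undefined. 1a->0: no, aaaaa/aaa meet in 1. 1a->1: no, aa/aaa meet in 1. 1a->2: no, bbb/aabb meet in 2 with "bb" left. Open state 3: 1a->3.
ab: 1b undefined. 1b->0: no, abbba/bba meet in 2 with "ba" left. 1b->1: ok.
ba: 2a undefined. 2a->0: ok.
bb: 2b undefined. 2b->0: no, babbba/bb meet in 0. 2b->1: no, babbba/bba meet in 3. 2b->2: no, babbba/bba meet in 0. 2b->3: no, baaa/bb meet in 3. Open state 4: 2b->4.
aaa: 3a undefined. 3a->0: no, abbaab/bab meet in 2. 3a->1: no, baabbb/aaa meet in 1. 3a->2: no, abbaab/bb meet in 4. 3a->3: no, baaa/aaa meet in 3. 3a->4: ok.
aab: 3b undefined. 3b->0: ok.
bba: 4a undefined. 4a->0: ok.
bbb: 4b undefined. 4b->0: no, babbba/bbbab meet in 1. 4b->1: ok.
All examples now run through 5 states with every (state, symbol) defined. Accept strings end in {1,3}, Reject strings end in {0,2,4}; accept={1,3}.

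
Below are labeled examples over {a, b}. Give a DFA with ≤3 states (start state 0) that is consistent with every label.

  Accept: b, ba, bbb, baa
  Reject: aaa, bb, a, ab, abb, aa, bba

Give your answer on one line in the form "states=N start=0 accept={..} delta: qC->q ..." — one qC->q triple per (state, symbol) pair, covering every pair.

states=3 start=0 accept={2} delta: 0a->1 0b->2 1a->0 1b->1 2a->2 2b->0

State merging on the prefix tree: take the shortest (then alphabetical) example prefix whose next move is undefined and point that move at state 0, else 1, else 2, ...; a target is out if some Accept/Reject pair would then sit in one state with the same input left (inseparable). If every existing state is out, open a new one.
a: 0a undefined. 0a->0: no, b/ab meet in 0 with "b" left. Open state 1: 0a->1.
b: 0b undefined. 0b->0: no, b/bb meet in 0. 0b->1: no, b/a meet in 1. Open state 2: 0b->2.
aa: 1a undefined. 1a->0: ok.
ab: 1b undefined. 1b->0: no, b/abb meet in 2. 1b->1: ok.
ba: 2a undefined. 2a->0: no, ba/aa meet in 0. 2a->1: no, ba/aaa meet in 1. 2a->2: ok.
bb: 2b undefined. 2b->0: ok.
All examples now run through 3 states with every (state, symbol) defined. Accept strings end in {2}, Reject strings end in {0,1}; accept={2}.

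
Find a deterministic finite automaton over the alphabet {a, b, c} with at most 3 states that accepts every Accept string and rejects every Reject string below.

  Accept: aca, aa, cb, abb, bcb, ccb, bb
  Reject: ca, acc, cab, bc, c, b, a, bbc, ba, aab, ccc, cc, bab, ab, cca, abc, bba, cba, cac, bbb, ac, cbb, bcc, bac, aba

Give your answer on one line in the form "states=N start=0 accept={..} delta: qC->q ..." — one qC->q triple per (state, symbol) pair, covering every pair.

states=3 start=0 accept={0} delta: 0a->1 0b->2 0c->2 1a->0 1b->2 1c->1 2a->1 2b->0 2c->2

Fold the examples into a partial DFA from state 0: repeatedly fix the first undefined (state, symbol) met by the shortest-then-alphabetical prefix, trying targets in increasing order and rejecting any under which an Accept and a Reject string meet in one state with the same remainder; add a state when all current targets are rejected. Accepting states are where Accept strings end.
a: 0a undefined. 0a->0: no, aca/ca meet in 0 with "ca" left. Open state 1: 0a->1.
b: 0b undefined. 0b->0: no, bb/b meet in 0. 0b->1: no, aa/ba meet in 1 with "a" left. Open state 2: 0b->2.
c: 0c undefined. 0c->0: no, cb/b meet in 2. 0c->1: no, aca/cca meet in 1 with "ca" left. 0c->2: ok.
aa: 1a undefined. 1a->0: ok.
ab: 1b undefined. 1b->0: no, aa/ab meet in 0. 1b->1: no, aa/aba meet in 0. 1b->2: ok.
ac: 1c undefined. 1c->0: no, aca/a meet in 1. 1c->1: ok.
ba: 2a undefined. 2a->0: no, aca/ca meet in 0. 2a->1: ok.
bb: 2b undefined. 2b->0: ok.
bc: 2c undefined. 2c->0: no, aca/bc meet in 0. 2c->1: no, aca/cca meet in 0. 2c->2: ok.
All examples now run through 3 states with every (state, symbol) defined. Accept strings end in {0}, Reject strings end in {1,2}; accept={0}.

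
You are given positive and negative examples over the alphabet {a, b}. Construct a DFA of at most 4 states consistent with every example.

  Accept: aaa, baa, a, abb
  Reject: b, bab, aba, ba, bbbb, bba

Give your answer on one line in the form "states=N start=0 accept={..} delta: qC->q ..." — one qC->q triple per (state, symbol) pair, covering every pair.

Grow the machine one transition at a time. Run the examples from 0; the earliest place one falls off (shortest prefix, ties alphabetical) gets sent to the lowest-numbered state that keeps every Accept/Reject pair distinguishable — a pair clashes when both reach the same state with identical unread suffix — and to a fresh state only if none does.
a: 0a undefined. 0a->0: ok.
b: 0b undefined. 0b->0: no, aaa/b meet in 0. Open state 1: 0b->1.
ba: 1a undefined. 1a->0: no, aaa/aba meet in 0. 1a->1: no, baa/b meet in 1. Open state 2: 1a->2.
bb: 1b undefined. 1b->0: no, aaa/bbbb meet in 0. 1b->1: no, abb/b meet in 1. 1b->2: no, baa/bba meet in 2 with "a" left. Open state 3: 1b->3.
baa: 2a undefined. 2a->0: ok.
bab: 2b undefined. 2b->0: no, aaa/bab meet in 0. 2b->1: ok.
bba: 3a undefined. 3a->0: no, aaa/bba meet in 0. 3a->1: ok.
bbb: 3b undefined. 3b->0: ok.
All examples now run through 4 states with every (state, symbol) defined. Accept strings end in {0,3}, Reject strings end in {1,2}; accept={0,3}.

states=4 start=0 accept={0,3} delta: 0a->0 0b->1 1a->2 1b->3 2a->0 2b->1 3a->1 3b->0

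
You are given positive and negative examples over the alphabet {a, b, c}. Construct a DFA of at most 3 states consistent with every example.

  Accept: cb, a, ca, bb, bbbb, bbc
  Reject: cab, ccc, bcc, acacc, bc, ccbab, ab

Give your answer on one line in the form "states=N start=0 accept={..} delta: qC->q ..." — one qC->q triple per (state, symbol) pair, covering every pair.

Grow the machine one transition at a time. Run the examples from 0; the earliest place one falls off (shortest prefix, ties alphabetical) gets sent to the lowest-numbered state that keeps every Accept/Reject pair distinguishable — a pair clashes when both reach the same state with identical unread suffix — and to a fresh state only if none does.
a: 0a undefined. 0a->0: ok.
b: 0b undefined. 0b->0: no, a/ab meet in 0. Open state 1: 0b->1.
c: 0c undefined. 0c->0: no, cb/cab meet in 1. 0c->1: ok.
bb: 1b undefined. 1b->0: no, bbc/ab meet in 1. 1b->1: no, cb/ab meet in 1. Open state 2: 1b->2.
bc: 1c undefined. 1c->0: no, a/bc meet in 0. 1c->1: ok.
ca: 1a undefined. 1a->0: ok.
bbb: 2b undefined. 2b->0: no, bbbb/cab meet in 1. 2b->1: ok.
bbc: 2c undefined. 2c->0: ok.
ccba: 2a undefined. 2a->0: ok.
All examples now run through 3 states with every (state, symbol) defined. Accept strings end in {0,2}, Reject strings end in {1}; accept={0,2}.

states=3 start=0 accept={0,2} delta: 0a->0 0b->1 0c->1 1a->0 1b->2 1c->1 2a->0 2b->1 2c->0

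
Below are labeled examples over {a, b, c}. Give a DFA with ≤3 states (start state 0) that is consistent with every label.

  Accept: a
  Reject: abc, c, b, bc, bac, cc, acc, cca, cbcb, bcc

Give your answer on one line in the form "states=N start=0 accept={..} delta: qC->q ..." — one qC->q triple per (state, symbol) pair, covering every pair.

Fold the examples into a partial DFA from state 0: repeatedly fix the first undefined (state, symbol) met by the shortest-then-alphabetical prefix, trying targets in increasing order and rejecting any under which an Accept and a Reject string meet in one state with the same remainder; add a state when all current targets are rejected. Accepting states are where Accept strings end.
a: 0a undefined. 0a->0: ok.
b: 0b undefined. 0b->0: no, a/b meet in 0. Open state 1: 0b->1.
c: 0c undefined. 0c->0: no, a/c meet in 0. 0c->1: ok.
ba: 1a undefined. 1a->0: ok.
bc: 1c undefined. 1c->0: no, a/abc meet in 0. 1c->1: no, a/cca meet in 0. Open state 2: 1c->2.
cb: 1b undefined. 1b->0: no, a/cbcb meet in 0. 1b->1: ok.
bcc: 2c undefined. 2c->0: no, a/bcc meet in 0. 2c->1: ok.
cca: 2a undefined. 2a->0: no, a/cca meet in 0. 2a->1: ok.
cbcb: 2b undefined. 2b->0: no, a/cbcb meet in 0. 2b->1: ok.
All examples now run through 3 states with every (state, symbol) defined. Accept strings end in {0}, Reject strings end in {1,2}; accept={0}.

states=3 start=0 accept={0} delta: 0a->0 0b->1 0c->1 1a->0 1b->1 1c->2 2a->1 2b->1 2c->1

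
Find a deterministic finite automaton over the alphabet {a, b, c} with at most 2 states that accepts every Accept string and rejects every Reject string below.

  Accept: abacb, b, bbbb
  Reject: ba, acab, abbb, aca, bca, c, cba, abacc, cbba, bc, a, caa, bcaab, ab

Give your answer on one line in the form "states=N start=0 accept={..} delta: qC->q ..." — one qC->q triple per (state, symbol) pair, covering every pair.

states=2 start=0 accept={0} delta: 0a->1 0b->0 0c->1 1a->1 1b->1 1c->0

Grow the machine one transition at a time. Run the examples from 0; the earliest place one falls off (shortest prefix, ties alphabetical) gets sent to the lowest-numbered state that keeps every Accept/Reject pair distinguishable — a pair clashes when both reach the same state with identical unread suffix — and to a fresh state only if none does.
a: 0a undefined. 0a->0: no, b/ab meet in 0 with "b" left. Open state 1: 0a->1.
b: 0b undefined. 0b->0: ok.
c: 0c undefined. 0c->0: no, b/c meet in 0. 0c->1: ok.
ab: 1b undefined. 1b->0: no, b/abbb meet in 0. 1b->1: ok.
ac: 1c undefined. 1c->0: ok.
ca: 1a undefined. 1a->0: no, abacb/ba meet in 1. 1a->1: ok.
All examples now run through 2 states with every (state, symbol) defined. Accept strings end in {0}, Reject strings end in {1}; accept={0}.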